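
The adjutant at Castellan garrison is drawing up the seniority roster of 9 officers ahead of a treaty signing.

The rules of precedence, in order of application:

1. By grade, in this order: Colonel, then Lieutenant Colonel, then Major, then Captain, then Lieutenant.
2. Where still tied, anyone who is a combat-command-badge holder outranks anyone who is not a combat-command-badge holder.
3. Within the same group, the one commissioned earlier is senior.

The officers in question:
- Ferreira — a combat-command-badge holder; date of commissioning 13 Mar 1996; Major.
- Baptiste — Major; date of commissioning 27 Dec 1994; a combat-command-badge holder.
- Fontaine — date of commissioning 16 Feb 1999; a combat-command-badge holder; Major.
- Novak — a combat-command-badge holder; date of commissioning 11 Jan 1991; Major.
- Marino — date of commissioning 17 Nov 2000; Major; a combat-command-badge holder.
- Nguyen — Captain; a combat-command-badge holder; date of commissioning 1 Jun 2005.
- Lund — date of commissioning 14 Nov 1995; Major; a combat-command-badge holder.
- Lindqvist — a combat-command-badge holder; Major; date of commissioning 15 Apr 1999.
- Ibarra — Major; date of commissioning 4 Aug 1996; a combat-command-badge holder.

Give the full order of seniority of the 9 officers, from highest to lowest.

By grade: Novak, Baptiste, Lund, Ferreira, Ibarra, Fontaine, Lindqvist and Marino (Major); then Nguyen (Captain).
Novak, Baptiste, Lund, Ferreira, Ibarra, Fontaine, Lindqvist and Marino are each a combat-command-badge holder, so the next rule applies.
Among Novak, Baptiste, Lund, Ferreira, Ibarra, Fontaine, Lindqvist and Marino, by date of commissioning (earlier first): Novak (11 Jan 1991) before Baptiste (27 Dec 1994) before Lund (14 Nov 1995) before Ferreira (13 Mar 1996) before Ibarra (4 Aug 1996) before Fontaine (16 Feb 1999) before Lindqvist (15 Apr 1999) before Marino (17 Nov 2000).
Full order: Novak, Baptiste, Lund, Ferreira, Ibarra, Fontaine, Lindqvist, Marino, Nguyen.

Novak, Baptiste, Lund, Ferreira, Ibarra, Fontaine, Lindqvist, Marino, Nguyen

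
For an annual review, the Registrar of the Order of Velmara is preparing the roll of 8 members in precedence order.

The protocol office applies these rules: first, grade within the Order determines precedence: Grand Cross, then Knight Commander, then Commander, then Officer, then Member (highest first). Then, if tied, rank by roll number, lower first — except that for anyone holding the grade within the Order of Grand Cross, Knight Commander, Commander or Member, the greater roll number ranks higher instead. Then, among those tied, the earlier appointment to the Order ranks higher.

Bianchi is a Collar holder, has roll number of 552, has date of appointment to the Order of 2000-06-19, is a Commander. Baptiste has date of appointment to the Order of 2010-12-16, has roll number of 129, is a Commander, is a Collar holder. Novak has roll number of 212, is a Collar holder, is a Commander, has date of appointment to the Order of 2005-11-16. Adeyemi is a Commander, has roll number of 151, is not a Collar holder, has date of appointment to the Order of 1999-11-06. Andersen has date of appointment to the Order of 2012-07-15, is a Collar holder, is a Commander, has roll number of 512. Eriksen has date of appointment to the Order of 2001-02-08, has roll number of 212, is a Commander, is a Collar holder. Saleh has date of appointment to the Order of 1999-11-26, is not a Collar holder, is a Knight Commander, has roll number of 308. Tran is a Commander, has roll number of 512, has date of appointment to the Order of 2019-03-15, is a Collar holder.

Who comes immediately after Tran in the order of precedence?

By grade within the Order: Saleh (Knight Commander); then Bianchi, Andersen, Tran, Eriksen, Novak, Adeyemi and Baptiste (Commander).
Among Bianchi, Andersen, Tran, Eriksen, Novak, Adeyemi and Baptiste, by roll number (higher first) (reversed rule for this group): Bianchi (552) before Andersen and Tran (512) before Eriksen and Novak (212) before Adeyemi (151) before Baptiste (129).
Among Andersen and Tran, by date of appointment to the Order (earlier first): Andersen (2012-07-15) before Tran (2019-03-15).
Among Eriksen and Novak, by date of appointment to the Order (earlier first): Eriksen (2001-02-08) before Novak (2005-11-16).
Order: Saleh, Bianchi, Andersen, Tran, Eriksen, Novak, Adeyemi, Baptiste.

Eriksen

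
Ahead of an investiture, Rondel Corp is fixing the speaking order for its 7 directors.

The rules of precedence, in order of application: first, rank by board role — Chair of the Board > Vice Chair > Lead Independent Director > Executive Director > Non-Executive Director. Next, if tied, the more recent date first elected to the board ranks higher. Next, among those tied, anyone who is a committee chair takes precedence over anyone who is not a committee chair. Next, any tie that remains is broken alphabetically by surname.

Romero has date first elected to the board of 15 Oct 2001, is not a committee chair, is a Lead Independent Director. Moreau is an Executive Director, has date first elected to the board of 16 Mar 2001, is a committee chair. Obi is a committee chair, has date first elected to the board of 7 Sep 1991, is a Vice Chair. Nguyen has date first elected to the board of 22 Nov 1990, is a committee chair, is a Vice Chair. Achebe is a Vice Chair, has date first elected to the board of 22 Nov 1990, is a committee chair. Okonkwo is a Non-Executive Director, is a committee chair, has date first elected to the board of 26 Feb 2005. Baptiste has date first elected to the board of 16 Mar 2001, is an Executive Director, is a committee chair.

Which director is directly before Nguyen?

By board role: Obi, Achebe and Nguyen (Vice Chair); then Romero (Lead Independent Director); then Baptiste and Moreau (Executive Director); then Okonkwo (Non-Executive Director).
Among Obi, Achebe and Nguyen, by date first elected to the board (later first): Obi (7 Sep 1991) before Achebe and Nguyen (22 Nov 1990).
Achebe and Nguyen are each a committee chair, so the next rule applies.
Among Achebe and Nguyen, alphabetically by surname: Achebe before Nguyen.
Baptiste and Moreau both have date first elected to the board 16 Mar 2001, so the next rule applies.
Baptiste and Moreau are each a committee chair, so the next rule applies.
Among Baptiste and Moreau, alphabetically by surname: Baptiste before Moreau.
Order: Obi, Achebe, Nguyen, Romero, Baptiste, Moreau, Okonkwo.

Achebe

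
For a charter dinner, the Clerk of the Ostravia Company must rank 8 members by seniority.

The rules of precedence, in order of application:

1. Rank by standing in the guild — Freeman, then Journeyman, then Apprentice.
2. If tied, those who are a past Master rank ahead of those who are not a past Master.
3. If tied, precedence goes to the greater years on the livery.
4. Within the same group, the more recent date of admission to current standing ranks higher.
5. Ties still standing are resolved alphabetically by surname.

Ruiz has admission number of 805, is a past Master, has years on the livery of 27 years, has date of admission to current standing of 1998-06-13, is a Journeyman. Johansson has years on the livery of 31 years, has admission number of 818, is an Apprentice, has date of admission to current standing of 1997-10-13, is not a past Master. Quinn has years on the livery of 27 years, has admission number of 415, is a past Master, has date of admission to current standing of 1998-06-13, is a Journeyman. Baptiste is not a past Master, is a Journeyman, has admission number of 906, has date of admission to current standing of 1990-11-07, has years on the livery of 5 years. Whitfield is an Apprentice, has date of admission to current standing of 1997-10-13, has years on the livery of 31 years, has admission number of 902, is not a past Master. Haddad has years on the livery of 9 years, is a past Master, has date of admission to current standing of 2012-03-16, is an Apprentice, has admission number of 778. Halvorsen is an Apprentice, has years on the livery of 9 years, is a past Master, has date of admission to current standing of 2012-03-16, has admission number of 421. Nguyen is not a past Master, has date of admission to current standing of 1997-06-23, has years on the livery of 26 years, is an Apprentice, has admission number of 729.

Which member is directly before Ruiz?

By standing in the guild: Quinn, Ruiz and Baptiste (Journeyman); then Haddad, Halvorsen, Johansson, Whitfield and Nguyen (Apprentice).
Among Quinn, Ruiz and Baptiste, a past Master before not a past Master: Quinn and Ruiz (a past Master) before Baptiste (not a past Master).
Quinn and Ruiz both have years on the livery 27 years, so the next rule applies.
Quinn and Ruiz both have date of admission to current standing 1998-06-13, so the next rule applies.
Among Quinn and Ruiz, alphabetically by surname: Quinn before Ruiz.
Among Haddad, Halvorsen, Johansson, Whitfield and Nguyen, a past Master before not a past Master: Haddad and Halvorsen (a past Master) before Johansson, Whitfield and Nguyen (not a past Master).
Haddad and Halvorsen both have years on the livery 9 years, so the next rule applies.
Haddad and Halvorsen both have date of admission to current standing 2012-03-16, so the next rule applies.
Among Haddad and Halvorsen, alphabetically by surname: Haddad before Halvorsen.
Among Johansson, Whitfield and Nguyen, by years on the livery (higher first): Johansson and Whitfield (31 years) before Nguyen (26 years).
Johansson and Whitfield both have date of admission to current standing 1997-10-13, so the next rule applies.
Among Johansson and Whitfield, alphabetically by surname: Johansson before Whitfield.
Order: Quinn, Ruiz, Baptiste, Haddad, Halvorsen, Johansson, Whitfield, Nguyen.

Quinn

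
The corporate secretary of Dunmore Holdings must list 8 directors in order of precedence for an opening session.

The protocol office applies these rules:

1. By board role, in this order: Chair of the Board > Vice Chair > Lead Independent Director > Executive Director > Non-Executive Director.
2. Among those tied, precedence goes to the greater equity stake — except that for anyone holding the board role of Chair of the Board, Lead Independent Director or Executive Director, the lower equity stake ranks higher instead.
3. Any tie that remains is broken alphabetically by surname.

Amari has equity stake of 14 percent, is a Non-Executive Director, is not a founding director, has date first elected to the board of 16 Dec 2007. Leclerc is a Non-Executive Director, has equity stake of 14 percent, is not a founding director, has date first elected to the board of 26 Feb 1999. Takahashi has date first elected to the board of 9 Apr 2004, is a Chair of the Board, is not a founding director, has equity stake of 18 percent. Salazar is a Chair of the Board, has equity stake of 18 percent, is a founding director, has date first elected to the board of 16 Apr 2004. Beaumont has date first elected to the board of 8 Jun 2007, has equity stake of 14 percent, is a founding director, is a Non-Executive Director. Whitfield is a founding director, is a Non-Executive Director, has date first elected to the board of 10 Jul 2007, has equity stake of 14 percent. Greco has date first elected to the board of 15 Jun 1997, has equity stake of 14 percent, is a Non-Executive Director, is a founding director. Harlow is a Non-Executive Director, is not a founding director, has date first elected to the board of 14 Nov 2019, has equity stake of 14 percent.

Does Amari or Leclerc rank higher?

Amari

By board role: Salazar and Takahashi (Chair of the Board); then Amari, Beaumont, Greco, Harlow, Leclerc and Whitfield (Non-Executive Director).
Salazar and Takahashi both have equity stake 18 percent, so the next rule applies.
Among Salazar and Takahashi, alphabetically by surname: Salazar before Takahashi.
Amari, Beaumont, Greco, Harlow, Leclerc and Whitfield all have equity stake 14 percent, so the next rule applies.
Among Amari, Beaumont, Greco, Harlow, Leclerc and Whitfield, alphabetically by surname: Amari before Beaumont before Greco before Harlow before Leclerc before Whitfield.
So Amari takes precedence.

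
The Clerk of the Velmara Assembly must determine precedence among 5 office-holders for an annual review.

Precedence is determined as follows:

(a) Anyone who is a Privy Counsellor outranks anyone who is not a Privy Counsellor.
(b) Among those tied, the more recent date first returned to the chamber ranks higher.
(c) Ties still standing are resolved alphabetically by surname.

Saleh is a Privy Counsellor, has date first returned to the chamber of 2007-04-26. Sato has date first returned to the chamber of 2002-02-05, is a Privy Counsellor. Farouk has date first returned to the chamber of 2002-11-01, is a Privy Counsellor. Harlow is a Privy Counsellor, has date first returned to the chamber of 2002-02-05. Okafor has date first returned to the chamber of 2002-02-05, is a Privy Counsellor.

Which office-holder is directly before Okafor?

Harlow

By the first rule: Saleh, Farouk, Harlow, Okafor and Sato (each a Privy Counsellor).
Among Saleh, Farouk, Harlow, Okafor and Sato, by date first returned to the chamber (later first): Saleh (2007-04-26) before Farouk (2002-11-01) before Harlow, Okafor and Sato (2002-02-05).
Among Harlow, Okafor and Sato, alphabetically by surname: Harlow before Okafor before Sato.
Order: Saleh, Farouk, Harlow, Okafor, Sato.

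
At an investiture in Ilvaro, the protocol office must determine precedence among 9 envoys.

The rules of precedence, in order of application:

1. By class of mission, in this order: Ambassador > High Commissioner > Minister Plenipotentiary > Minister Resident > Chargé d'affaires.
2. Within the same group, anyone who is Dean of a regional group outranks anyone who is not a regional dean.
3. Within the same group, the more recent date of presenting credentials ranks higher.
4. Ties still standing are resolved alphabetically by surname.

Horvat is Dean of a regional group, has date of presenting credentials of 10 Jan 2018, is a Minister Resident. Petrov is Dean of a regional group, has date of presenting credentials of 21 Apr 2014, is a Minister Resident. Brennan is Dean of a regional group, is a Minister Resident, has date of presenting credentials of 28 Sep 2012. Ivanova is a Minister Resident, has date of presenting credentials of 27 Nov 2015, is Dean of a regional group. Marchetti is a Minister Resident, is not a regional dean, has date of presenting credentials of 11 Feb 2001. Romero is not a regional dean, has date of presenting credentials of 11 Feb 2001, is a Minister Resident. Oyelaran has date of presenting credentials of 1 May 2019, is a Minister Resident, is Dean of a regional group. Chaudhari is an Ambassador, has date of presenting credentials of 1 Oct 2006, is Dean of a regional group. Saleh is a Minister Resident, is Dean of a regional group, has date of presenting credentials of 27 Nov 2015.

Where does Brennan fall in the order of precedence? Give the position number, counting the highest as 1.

7

By class of mission: Chaudhari (Ambassador); then Oyelaran, Horvat, Ivanova, Saleh, Petrov, Brennan, Marchetti and Romero (Minister Resident).
Among Oyelaran, Horvat, Ivanova, Saleh, Petrov, Brennan, Marchetti and Romero, Dean of a regional group before not a regional dean: Oyelaran, Horvat, Ivanova, Saleh, Petrov and Brennan (Dean of a regional group) before Marchetti and Romero (not a regional dean).
Among Oyelaran, Horvat, Ivanova, Saleh, Petrov and Brennan, by date of presenting credentials (later first): Oyelaran (1 May 2019) before Horvat (10 Jan 2018) before Ivanova and Saleh (27 Nov 2015) before Petrov (21 Apr 2014) before Brennan (28 Sep 2012).
Among Ivanova and Saleh, alphabetically by surname: Ivanova before Saleh.
Marchetti and Romero both have date of presenting credentials 11 Feb 2001, so the next rule applies.
Among Marchetti and Romero, alphabetically by surname: Marchetti before Romero.
Order: Chaudhari, Oyelaran, Horvat, Ivanova, Saleh, Petrov, Brennan, Marchetti, Romero. So position 7.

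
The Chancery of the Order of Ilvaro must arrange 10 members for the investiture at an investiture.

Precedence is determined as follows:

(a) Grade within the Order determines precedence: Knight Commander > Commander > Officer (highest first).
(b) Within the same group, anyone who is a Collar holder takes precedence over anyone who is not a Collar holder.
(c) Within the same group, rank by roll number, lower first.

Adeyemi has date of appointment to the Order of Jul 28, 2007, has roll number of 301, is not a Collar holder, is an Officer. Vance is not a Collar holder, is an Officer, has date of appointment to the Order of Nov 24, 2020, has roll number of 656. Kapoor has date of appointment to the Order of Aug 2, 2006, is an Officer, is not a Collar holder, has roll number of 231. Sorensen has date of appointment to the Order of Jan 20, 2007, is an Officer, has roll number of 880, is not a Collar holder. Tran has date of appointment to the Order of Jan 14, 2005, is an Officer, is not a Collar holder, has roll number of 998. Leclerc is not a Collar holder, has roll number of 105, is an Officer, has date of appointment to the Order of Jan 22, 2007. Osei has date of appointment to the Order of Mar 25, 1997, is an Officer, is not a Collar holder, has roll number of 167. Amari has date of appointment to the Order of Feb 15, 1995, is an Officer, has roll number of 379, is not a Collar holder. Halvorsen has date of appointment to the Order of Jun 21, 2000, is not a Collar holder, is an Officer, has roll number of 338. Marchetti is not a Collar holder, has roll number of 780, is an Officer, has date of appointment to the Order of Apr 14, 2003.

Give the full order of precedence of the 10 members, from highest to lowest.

Leclerc, Osei, Kapoor, Adeyemi, Halvorsen, Amari, Vance, Marchetti, Sorensen, Tran

By grade within the Order: Leclerc, Osei, Kapoor, Adeyemi, Halvorsen, Amari, Vance, Marchetti, Sorensen and Tran (Officer).
Leclerc, Osei, Kapoor, Adeyemi, Halvorsen, Amari, Vance, Marchetti, Sorensen and Tran are each not a Collar holder, so the next rule applies.
Among Leclerc, Osei, Kapoor, Adeyemi, Halvorsen, Amari, Vance, Marchetti, Sorensen and Tran, by roll number (lower first): Leclerc (105) before Osei (167) before Kapoor (231) before Adeyemi (301) before Halvorsen (338) before Amari (379) before Vance (656) before Marchetti (780) before Sorensen (880) before Tran (998).
Full order: Leclerc, Osei, Kapoor, Adeyemi, Halvorsen, Amari, Vance, Marchetti, Sorensen, Tran.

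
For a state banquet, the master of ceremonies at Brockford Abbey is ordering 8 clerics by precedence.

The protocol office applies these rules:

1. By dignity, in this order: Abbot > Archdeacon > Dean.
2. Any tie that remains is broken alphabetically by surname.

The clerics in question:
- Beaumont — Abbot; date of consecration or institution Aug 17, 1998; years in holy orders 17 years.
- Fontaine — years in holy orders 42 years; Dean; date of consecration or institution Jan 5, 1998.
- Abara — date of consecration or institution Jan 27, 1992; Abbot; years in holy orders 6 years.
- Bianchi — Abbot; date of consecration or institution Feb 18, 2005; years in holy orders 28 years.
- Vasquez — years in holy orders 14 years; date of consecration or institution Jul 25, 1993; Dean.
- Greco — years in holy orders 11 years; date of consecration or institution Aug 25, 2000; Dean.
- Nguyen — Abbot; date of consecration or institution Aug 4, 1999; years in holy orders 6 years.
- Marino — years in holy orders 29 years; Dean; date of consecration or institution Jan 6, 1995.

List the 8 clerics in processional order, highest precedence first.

Abara, Beaumont, Bianchi, Nguyen, Fontaine, Greco, Marino, Vasquez

By dignity: Abara, Beaumont, Bianchi and Nguyen (Abbot); then Fontaine, Greco, Marino and Vasquez (Dean).
Among Abara, Beaumont, Bianchi and Nguyen, alphabetically by surname: Abara before Beaumont before Bianchi before Nguyen.
Among Fontaine, Greco, Marino and Vasquez, alphabetically by surname: Fontaine before Greco before Marino before Vasquez.
Full order: Abara, Beaumont, Bianchi, Nguyen, Fontaine, Greco, Marino, Vasquez.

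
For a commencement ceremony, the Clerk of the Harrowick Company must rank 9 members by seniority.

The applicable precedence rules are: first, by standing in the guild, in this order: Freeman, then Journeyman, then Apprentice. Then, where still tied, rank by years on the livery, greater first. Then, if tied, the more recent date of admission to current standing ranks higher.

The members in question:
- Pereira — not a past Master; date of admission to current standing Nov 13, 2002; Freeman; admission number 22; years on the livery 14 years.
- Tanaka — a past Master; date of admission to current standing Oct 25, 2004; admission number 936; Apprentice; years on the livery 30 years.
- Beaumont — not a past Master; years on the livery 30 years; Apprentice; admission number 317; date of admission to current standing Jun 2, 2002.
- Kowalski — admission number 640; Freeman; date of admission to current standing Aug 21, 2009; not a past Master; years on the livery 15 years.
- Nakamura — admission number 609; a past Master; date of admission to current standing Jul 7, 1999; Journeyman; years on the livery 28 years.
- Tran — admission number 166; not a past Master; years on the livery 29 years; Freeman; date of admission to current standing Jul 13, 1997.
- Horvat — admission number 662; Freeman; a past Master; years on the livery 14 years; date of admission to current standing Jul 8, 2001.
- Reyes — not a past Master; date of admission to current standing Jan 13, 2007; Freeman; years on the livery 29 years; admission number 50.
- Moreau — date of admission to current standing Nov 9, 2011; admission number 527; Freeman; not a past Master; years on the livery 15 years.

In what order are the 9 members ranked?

Reyes, Tran, Moreau, Kowalski, Pereira, Horvat, Nakamura, Tanaka, Beaumont

By standing in the guild: Reyes, Tran, Moreau, Kowalski, Pereira and Horvat (Freeman); then Nakamura (Journeyman); then Tanaka and Beaumont (Apprentice).
Among Reyes, Tran, Moreau, Kowalski, Pereira and Horvat, by years on the livery (higher first): Reyes and Tran (29 years) before Moreau and Kowalski (15 years) before Pereira and Horvat (14 years).
Among Reyes and Tran, by date of admission to current standing (later first): Reyes (Jan 13, 2007) before Tran (Jul 13, 1997).
Among Moreau and Kowalski, by date of admission to current standing (later first): Moreau (Nov 9, 2011) before Kowalski (Aug 21, 2009).
Among Pereira and Horvat, by date of admission to current standing (later first): Pereira (Nov 13, 2002) before Horvat (Jul 8, 2001).
Tanaka and Beaumont both have years on the livery 30 years, so the next rule applies.
Among Tanaka and Beaumont, by date of admission to current standing (later first): Tanaka (Oct 25, 2004) before Beaumont (Jun 2, 2002).
Full order: Reyes, Tran, Moreau, Kowalski, Pereira, Horvat, Nakamura, Tanaka, Beaumont.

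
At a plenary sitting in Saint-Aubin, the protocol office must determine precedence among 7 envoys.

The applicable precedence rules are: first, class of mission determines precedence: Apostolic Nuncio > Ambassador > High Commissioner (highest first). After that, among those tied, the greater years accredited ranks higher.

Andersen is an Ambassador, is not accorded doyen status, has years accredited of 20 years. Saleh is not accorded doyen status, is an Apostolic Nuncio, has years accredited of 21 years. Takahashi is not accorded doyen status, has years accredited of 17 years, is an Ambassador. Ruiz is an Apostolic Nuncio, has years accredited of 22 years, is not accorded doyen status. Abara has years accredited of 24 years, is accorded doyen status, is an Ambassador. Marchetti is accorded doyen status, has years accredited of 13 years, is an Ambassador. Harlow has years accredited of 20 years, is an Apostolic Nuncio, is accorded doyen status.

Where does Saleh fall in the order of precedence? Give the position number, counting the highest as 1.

2

By class of mission: Ruiz, Saleh and Harlow (Apostolic Nuncio); then Abara, Andersen, Takahashi and Marchetti (Ambassador).
Among Ruiz, Saleh and Harlow, by years accredited (higher first): Ruiz (22 years) before Saleh (21 years) before Harlow (20 years).
Among Abara, Andersen, Takahashi and Marchetti, by years accredited (higher first): Abara (24 years) before Andersen (20 years) before Takahashi (17 years) before Marchetti (13 years).
Order: Ruiz, Saleh, Harlow, Abara, Andersen, Takahashi, Marchetti. So position 2.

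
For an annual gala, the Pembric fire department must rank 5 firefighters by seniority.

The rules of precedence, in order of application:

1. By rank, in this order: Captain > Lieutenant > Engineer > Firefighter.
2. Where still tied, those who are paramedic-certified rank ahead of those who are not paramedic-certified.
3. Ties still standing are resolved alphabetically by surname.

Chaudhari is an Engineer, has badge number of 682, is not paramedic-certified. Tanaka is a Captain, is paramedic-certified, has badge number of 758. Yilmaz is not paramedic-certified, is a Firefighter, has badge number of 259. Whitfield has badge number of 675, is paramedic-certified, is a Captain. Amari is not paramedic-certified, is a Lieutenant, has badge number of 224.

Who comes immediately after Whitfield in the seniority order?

By rank: Tanaka and Whitfield (Captain); then Amari (Lieutenant); then Chaudhari (Engineer); then Yilmaz (Firefighter).
Tanaka and Whitfield are each paramedic-certified, so the next rule applies.
Among Tanaka and Whitfield, alphabetically by surname: Tanaka before Whitfield.
Order: Tanaka, Whitfield, Amari, Chaudhari, Yilmaz.

Amari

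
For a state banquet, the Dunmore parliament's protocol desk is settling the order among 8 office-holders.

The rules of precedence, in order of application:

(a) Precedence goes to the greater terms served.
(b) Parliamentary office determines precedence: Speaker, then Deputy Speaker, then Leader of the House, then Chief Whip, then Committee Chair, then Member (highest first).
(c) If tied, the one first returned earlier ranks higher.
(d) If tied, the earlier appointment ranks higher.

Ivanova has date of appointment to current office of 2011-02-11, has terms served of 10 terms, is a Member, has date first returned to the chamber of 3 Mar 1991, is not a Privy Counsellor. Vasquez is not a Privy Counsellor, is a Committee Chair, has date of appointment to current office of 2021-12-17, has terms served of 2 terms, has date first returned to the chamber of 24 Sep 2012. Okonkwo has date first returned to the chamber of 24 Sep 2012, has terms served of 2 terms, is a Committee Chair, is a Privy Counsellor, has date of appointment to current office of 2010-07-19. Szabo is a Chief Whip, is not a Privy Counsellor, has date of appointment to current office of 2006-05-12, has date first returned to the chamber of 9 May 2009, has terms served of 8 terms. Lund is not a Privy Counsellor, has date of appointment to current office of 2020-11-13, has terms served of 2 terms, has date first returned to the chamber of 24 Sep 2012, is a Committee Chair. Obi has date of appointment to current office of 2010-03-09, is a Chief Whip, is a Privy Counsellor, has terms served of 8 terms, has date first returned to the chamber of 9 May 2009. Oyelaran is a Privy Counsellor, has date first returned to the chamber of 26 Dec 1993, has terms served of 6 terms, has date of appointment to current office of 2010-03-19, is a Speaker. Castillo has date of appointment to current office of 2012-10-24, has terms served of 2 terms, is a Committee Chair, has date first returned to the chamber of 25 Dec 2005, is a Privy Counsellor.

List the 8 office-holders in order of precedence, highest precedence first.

Ivanova, Szabo, Obi, Oyelaran, Castillo, Okonkwo, Lund, Vasquez

By terms served (higher first): Ivanova (10 terms); then Szabo and Obi (both 8 terms); then Oyelaran (6 terms); then Castillo, Okonkwo, Lund and Vasquez (each 2 terms).
Szabo and Obi are each Chief Whip, so the next rule applies.
Szabo and Obi both have date first returned to the chamber 9 May 2009, so the next rule applies.
Among Szabo and Obi, by date of appointment to current office (earlier first): Szabo (2006-05-12) before Obi (2010-03-09).
Castillo, Okonkwo, Lund and Vasquez are each Committee Chair, so the next rule applies.
Among Castillo, Okonkwo, Lund and Vasquez, by date first returned to the chamber (earlier first): Castillo (25 Dec 2005) before Okonkwo, Lund and Vasquez (24 Sep 2012).
Among Okonkwo, Lund and Vasquez, by date of appointment to current office (earlier first): Okonkwo (2010-07-19) before Lund (2020-11-13) before Vasquez (2021-12-17).
Full order: Ivanova, Szabo, Obi, Oyelaran, Castillo, Okonkwo, Lund, Vasquez.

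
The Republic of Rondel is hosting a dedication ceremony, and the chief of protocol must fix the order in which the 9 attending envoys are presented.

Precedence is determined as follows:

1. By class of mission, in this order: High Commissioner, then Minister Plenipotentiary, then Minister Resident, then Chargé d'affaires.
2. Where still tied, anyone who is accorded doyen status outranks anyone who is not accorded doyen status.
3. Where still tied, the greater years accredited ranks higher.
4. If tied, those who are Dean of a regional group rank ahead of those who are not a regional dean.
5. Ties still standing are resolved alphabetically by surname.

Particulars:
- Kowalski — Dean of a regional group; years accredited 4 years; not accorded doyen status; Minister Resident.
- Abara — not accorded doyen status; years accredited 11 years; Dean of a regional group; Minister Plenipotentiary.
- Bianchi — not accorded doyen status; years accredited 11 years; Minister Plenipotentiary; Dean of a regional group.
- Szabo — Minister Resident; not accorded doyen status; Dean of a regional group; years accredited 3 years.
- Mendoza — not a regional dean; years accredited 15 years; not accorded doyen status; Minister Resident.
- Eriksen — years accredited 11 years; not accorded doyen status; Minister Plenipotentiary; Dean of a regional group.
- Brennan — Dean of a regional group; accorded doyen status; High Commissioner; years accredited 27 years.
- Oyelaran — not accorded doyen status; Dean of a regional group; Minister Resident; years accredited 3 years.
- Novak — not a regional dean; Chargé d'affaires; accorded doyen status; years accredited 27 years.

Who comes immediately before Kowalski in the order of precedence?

By class of mission: Brennan (High Commissioner); then Abara, Bianchi and Eriksen (Minister Plenipotentiary); then Mendoza, Kowalski, Oyelaran and Szabo (Minister Resident); then Novak (Chargé d'affaires).
Abara, Bianchi and Eriksen are each not accorded doyen status, so the next rule applies.
Abara, Bianchi and Eriksen all have years accredited 11 years, so the next rule applies.
Abara, Bianchi and Eriksen are each Dean of a regional group, so the next rule applies.
Among Abara, Bianchi and Eriksen, alphabetically by surname: Abara before Bianchi before Eriksen.
Mendoza, Kowalski, Oyelaran and Szabo are each not accorded doyen status, so the next rule applies.
Among Mendoza, Kowalski, Oyelaran and Szabo, by years accredited (higher first): Mendoza (15 years) before Kowalski (4 years) before Oyelaran and Szabo (3 years).
Oyelaran and Szabo are each Dean of a regional group, so the next rule applies.
Among Oyelaran and Szabo, alphabetically by surname: Oyelaran before Szabo.
Order: Brennan, Abara, Bianchi, Eriksen, Mendoza, Kowalski, Oyelaran, Szabo, Novak.

Mendoza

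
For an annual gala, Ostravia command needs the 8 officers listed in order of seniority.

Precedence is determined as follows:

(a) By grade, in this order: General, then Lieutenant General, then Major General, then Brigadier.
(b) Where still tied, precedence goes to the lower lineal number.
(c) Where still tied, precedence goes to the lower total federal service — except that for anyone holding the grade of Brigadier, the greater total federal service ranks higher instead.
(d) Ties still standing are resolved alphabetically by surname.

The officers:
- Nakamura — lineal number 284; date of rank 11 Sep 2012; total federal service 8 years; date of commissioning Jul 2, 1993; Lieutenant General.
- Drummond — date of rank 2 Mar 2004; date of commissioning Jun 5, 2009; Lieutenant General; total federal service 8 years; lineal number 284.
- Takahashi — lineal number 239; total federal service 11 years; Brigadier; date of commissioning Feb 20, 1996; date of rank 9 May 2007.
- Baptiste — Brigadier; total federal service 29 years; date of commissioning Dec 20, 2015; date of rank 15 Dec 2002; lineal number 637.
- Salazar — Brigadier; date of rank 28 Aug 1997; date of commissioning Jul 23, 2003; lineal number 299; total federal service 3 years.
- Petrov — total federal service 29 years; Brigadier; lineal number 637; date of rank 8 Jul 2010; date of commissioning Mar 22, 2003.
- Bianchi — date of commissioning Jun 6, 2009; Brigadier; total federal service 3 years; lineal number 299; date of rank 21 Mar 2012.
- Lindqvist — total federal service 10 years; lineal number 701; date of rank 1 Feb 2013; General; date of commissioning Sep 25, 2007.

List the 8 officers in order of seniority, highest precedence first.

By grade: Lindqvist (General); then Drummond and Nakamura (Lieutenant General); then Takahashi, Bianchi, Salazar, Baptiste and Petrov (Brigadier).
Drummond and Nakamura both have lineal number 284, so the next rule applies.
Drummond and Nakamura both have total federal service 8 years, so the next rule applies.
Among Drummond and Nakamura, alphabetically by surname: Drummond before Nakamura.
Among Takahashi, Bianchi, Salazar, Baptiste and Petrov, by lineal number (lower first): Takahashi (239) before Bianchi and Salazar (299) before Baptiste and Petrov (637).
Bianchi and Salazar both have total federal service 3 years, so the next rule applies.
Among Bianchi and Salazar, alphabetically by surname: Bianchi before Salazar.
Baptiste and Petrov both have total federal service 29 years, so the next rule applies.
Among Baptiste and Petrov, alphabetically by surname: Baptiste before Petrov.
Full order: Lindqvist, Drummond, Nakamura, Takahashi, Bianchi, Salazar, Baptiste, Petrov.

Lindqvist, Drummond, Nakamura, Takahashi, Bianchi, Salazar, Baptiste, Petrov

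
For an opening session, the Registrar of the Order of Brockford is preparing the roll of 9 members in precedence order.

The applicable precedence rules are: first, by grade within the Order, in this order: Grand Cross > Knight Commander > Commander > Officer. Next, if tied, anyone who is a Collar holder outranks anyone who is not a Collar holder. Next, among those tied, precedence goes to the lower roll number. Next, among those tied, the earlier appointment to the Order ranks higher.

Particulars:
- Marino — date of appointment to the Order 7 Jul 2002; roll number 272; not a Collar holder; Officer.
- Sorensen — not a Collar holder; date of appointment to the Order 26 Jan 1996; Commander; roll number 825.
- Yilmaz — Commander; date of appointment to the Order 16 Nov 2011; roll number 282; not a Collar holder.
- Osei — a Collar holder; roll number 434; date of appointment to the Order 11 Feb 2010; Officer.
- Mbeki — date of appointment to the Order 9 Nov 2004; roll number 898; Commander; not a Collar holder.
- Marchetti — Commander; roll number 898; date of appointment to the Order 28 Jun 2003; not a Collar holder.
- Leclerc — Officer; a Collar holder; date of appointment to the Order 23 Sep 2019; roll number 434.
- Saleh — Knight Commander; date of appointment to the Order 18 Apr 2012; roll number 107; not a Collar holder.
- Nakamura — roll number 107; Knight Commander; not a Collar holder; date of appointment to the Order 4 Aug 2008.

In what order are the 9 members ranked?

By grade within the Order: Nakamura and Saleh (Knight Commander); then Yilmaz, Sorensen, Marchetti and Mbeki (Commander); then Osei, Leclerc and Marino (Officer).
Nakamura and Saleh are each not a Collar holder, so the next rule applies.
Nakamura and Saleh both have roll number 107, so the next rule applies.
Among Nakamura and Saleh, by date of appointment to the Order (earlier first): Nakamura (4 Aug 2008) before Saleh (18 Apr 2012).
Yilmaz, Sorensen, Marchetti and Mbeki are each not a Collar holder, so the next rule applies.
Among Yilmaz, Sorensen, Marchetti and Mbeki, by roll number (lower first): Yilmaz (282) before Sorensen (825) before Marchetti and Mbeki (898).
Among Marchetti and Mbeki, by date of appointment to the Order (earlier first): Marchetti (28 Jun 2003) before Mbeki (9 Nov 2004).
Among Osei, Leclerc and Marino, a Collar holder before not a Collar holder: Osei and Leclerc (a Collar holder) before Marino (not a Collar holder).
Osei and Leclerc both have roll number 434, so the next rule applies.
Among Osei and Leclerc, by date of appointment to the Order (earlier first): Osei (11 Feb 2010) before Leclerc (23 Sep 2019).
Full order: Nakamura, Saleh, Yilmaz, Sorensen, Marchetti, Mbeki, Osei, Leclerc, Marino.

Nakamura, Saleh, Yilmaz, Sorensen, Marchetti, Mbeki, Osei, Leclerc, Marino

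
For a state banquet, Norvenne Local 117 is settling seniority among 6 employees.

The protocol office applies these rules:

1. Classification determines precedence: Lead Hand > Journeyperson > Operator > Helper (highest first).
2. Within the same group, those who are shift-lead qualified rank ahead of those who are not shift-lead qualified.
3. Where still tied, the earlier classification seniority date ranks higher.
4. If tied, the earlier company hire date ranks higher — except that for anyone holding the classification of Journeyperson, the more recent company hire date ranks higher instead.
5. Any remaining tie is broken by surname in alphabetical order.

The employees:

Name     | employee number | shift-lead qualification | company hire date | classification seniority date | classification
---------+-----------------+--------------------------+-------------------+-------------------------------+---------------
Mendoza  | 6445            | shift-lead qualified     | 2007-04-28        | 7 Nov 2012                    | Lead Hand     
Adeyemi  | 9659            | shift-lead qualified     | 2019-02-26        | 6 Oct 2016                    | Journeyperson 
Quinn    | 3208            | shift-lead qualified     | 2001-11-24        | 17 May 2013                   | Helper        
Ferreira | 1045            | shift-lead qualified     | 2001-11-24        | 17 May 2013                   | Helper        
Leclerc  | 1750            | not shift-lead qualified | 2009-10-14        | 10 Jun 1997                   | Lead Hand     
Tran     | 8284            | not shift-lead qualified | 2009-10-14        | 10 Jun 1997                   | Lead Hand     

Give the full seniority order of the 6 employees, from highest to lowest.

By classification: Mendoza, Leclerc and Tran (Lead Hand); then Adeyemi (Journeyperson); then Ferreira and Quinn (Helper).
Among Mendoza, Leclerc and Tran, shift-lead qualified before not shift-lead qualified: Mendoza (shift-lead qualified) before Leclerc and Tran (not shift-lead qualified).
Leclerc and Tran both have classification seniority date 10 Jun 1997, so the next rule applies.
Leclerc and Tran both have company hire date 2009-10-14, so the next rule applies.
Among Leclerc and Tran, alphabetically by surname: Leclerc before Tran.
Ferreira and Quinn are each shift-lead qualified, so the next rule applies.
Ferreira and Quinn both have classification seniority date 17 May 2013, so the next rule applies.
Ferreira and Quinn both have company hire date 2001-11-24, so the next rule applies.
Among Ferreira and Quinn, alphabetically by surname: Ferreira before Quinn.
Full order: Mendoza, Leclerc, Tran, Adeyemi, Ferreira, Quinn.

Mendoza, Leclerc, Tran, Adeyemi, Ferreira, Quinn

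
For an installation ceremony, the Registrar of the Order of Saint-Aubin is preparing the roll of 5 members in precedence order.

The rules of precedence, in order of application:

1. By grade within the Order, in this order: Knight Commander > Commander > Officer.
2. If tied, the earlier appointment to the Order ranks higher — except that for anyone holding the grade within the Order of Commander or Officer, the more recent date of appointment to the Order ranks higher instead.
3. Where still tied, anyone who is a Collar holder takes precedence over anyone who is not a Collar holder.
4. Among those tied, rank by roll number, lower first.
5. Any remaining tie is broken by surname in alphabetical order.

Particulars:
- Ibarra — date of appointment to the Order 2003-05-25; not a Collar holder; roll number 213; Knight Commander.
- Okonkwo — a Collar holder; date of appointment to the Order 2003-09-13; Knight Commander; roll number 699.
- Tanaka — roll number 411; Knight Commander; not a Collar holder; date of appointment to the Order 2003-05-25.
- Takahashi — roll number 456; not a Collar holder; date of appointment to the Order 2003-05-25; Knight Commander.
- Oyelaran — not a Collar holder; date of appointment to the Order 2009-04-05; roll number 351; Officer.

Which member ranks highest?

Ibarra

By grade within the Order: Ibarra, Tanaka, Takahashi and Okonkwo (Knight Commander); then Oyelaran (Officer).
Among Ibarra, Tanaka, Takahashi and Okonkwo, by date of appointment to the Order (earlier first): Ibarra, Tanaka and Takahashi (2003-05-25) before Okonkwo (2003-09-13).
Ibarra, Tanaka and Takahashi are each not a Collar holder, so the next rule applies.
Among Ibarra, Tanaka and Takahashi, by roll number (lower first): Ibarra (213) before Tanaka (411) before Takahashi (456).
Order: Ibarra, Tanaka, Takahashi, Okonkwo, Oyelaran.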